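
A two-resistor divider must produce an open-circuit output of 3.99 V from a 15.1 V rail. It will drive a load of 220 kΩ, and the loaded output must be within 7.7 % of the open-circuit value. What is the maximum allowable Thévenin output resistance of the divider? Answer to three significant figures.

R_th ≤ 18.4 kΩ

Loading drop = R_th/(R_th + R_L) ≤ 0.0770, so R_th ≤ R_L · ε/(1−ε) = 220 kΩ × 0.0770/0.9230 = 18.4 kΩ.
(Any R1, R2 with R2/(R1+R2) = 0.264 and R1‖R2 ≤ 18.4 kΩ will meet the spec.)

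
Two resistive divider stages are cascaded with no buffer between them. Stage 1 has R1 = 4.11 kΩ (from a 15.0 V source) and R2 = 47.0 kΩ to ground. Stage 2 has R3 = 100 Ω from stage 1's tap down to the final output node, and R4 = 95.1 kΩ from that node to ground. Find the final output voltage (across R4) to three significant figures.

V_out ≈ 13.3 V

Stage 2 presents R3+R4 = 95200 Ω as a load on stage 1's tap.
Stage 1's lower leg becomes R2‖(R3+R4) = 31470 Ω, so V_mid = 15.0 × 31470/35580 = 13.27 V.
Stage 2 is itself unloaded: V_out = V_mid × R4/(R3+R4) = 13.27 × 95100/95200 = 13.3 V.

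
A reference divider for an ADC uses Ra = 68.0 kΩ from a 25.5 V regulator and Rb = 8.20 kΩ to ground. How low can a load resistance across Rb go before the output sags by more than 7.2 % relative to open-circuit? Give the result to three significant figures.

Output resistance R_th = Ra‖Rb = (68.0 × 8.20)/76.20 = 7.318 kΩ.
The fractional drop is R_th/(R_th + R_L); requiring this ≤ 0.0720 gives R_L ≥ R_th(1/0.0720 − 1) = 7.318 × 12.89 = 94.3 kΩ.

R_L(min) ≈ 94.3 kΩ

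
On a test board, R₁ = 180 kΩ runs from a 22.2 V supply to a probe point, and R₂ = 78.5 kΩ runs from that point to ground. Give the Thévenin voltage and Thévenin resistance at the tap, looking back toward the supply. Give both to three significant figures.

V_th is the open-circuit tap voltage: 22.2 × 78.5/(180 + 78.5) = 6.74 V.
With the supply zeroed, R₁ and R₂ appear in parallel from the tap: R_th = R₁‖R₂ = (180 × 78.5)/258.5 = 54.7 kΩ.

V_th = 6.74 V, R_th = 54.7 kΩ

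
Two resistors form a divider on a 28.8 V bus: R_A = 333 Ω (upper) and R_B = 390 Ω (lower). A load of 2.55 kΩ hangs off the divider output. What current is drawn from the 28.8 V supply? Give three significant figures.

I ≈ 42.9 mA

R_B‖R_L = 338.3 Ω, so the source sees R_A + R_B‖R_L = 671.3 Ω.
I = 28.8 V / 671.3 Ω = 42.9 mA.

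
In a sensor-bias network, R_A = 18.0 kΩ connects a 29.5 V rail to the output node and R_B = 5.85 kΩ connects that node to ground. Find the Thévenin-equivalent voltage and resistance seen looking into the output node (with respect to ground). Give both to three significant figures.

V_th is the open-circuit tap voltage: 29.5 × 5.85/(18.0 + 5.85) = 7.24 V.
With the supply zeroed, R_A and R_B appear in parallel from the tap: R_th = R_A‖R_B = (18.0 × 5.85)/23.85 = 4.42 kΩ.

V_th = 7.24 V, R_th = 4.42 kΩ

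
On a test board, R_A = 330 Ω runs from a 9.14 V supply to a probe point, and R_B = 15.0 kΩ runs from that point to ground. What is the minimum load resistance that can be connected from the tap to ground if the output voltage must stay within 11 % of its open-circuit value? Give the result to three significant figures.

R_L(min) ≈ 2.61 kΩ

Output resistance R_th = R_A‖R_B = (330 × 15000)/15330 = 322.9 Ω.
The fractional drop is R_th/(R_th + R_L); requiring this ≤ 0.110 gives R_L ≥ R_th(1/0.110 − 1) = 322.9 × 8.091 = 2.61 kΩ.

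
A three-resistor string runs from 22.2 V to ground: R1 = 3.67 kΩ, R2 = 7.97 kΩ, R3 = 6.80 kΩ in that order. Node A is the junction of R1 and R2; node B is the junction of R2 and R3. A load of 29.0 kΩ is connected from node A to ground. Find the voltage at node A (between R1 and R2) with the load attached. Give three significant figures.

V ≈ 16.1 V

Below node A the series string R2+R3 = 14.77 kΩ sits in parallel with the 29.0 kΩ load: 9.786 kΩ.
V_A = 22.2 × 9.786/(3.67 + 9.786) = 16.1 V.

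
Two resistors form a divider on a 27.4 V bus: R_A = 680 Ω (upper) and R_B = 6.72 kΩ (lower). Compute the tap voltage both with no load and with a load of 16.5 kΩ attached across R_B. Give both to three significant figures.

Unloaded: 24.9 V; loaded: 24.0 V

Open-circuit: V = 27.4 × 6720/(680 + 6720) = 24.9 V.
With the load, R_B becomes R_B‖R_L = 4775 Ω, so V = 27.4 × 4775/5455 = 24.0 V.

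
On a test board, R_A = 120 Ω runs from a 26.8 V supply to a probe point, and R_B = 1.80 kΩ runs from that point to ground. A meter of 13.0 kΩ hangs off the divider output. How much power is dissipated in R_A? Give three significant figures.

Total resistance from the source is R_A + (R_B‖R_L) = 1701 Ω, so I = 26.8/1701 Ω = 15.75 mA.
P = I²·R_A = (15.75 mA)² × 120 Ω = 29.8 mW.

P ≈ 29.8 mW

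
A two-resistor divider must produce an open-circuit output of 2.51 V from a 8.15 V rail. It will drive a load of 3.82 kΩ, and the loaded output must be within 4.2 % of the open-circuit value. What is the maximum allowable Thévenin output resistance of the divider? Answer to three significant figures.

Loading drop = R_th/(R_th + R_L) ≤ 0.0420, so R_th ≤ R_L · ε/(1−ε) = 3.82 kΩ × 0.0420/0.9580 = 167 Ω.

R_th ≤ 167 Ω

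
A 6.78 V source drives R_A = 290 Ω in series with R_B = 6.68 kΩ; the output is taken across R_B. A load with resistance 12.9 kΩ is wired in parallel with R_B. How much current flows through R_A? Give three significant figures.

I ≈ 1.45 mA

R_B‖R_L = 4401 Ω, so the source sees R_A + R_B‖R_L = 4691 Ω.
I = 6.78 V / 4691 Ω = 1.45 mA.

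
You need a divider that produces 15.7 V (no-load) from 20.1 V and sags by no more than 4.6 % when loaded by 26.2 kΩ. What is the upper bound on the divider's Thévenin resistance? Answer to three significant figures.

Loading drop = R_th/(R_th + R_L) ≤ 0.0460, so R_th ≤ R_L · ε/(1−ε) = 26.2 kΩ × 0.0460/0.9540 = 1.26 kΩ.

R_th ≤ 1.26 kΩ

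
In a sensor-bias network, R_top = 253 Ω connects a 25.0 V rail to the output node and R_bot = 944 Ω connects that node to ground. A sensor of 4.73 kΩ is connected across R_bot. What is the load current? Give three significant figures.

I_L ≈ 4.00 mA

R_bot‖R_L = 786.9 Ω; V_out = 25.0 × 786.9/1040 = 18.92 V.
I_L = V_out / R_L = 18.92 / 4.73 kΩ = 4.00 mA.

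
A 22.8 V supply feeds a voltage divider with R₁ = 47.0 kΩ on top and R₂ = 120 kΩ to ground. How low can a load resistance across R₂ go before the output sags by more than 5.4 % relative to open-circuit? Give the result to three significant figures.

Output resistance R_th = R₁‖R₂ = (47.0 × 120)/167.0 = 33.77 kΩ.
The fractional drop is R_th/(R_th + R_L); requiring this ≤ 0.0540 gives R_L ≥ R_th(1/0.0540 − 1) = 33.77 × 17.52 = 592 kΩ.

R_L(min) ≈ 592 kΩ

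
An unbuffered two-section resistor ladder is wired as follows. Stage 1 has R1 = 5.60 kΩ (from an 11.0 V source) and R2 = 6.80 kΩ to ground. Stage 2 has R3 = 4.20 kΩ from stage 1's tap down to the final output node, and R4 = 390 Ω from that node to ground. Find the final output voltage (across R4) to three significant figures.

V_out ≈ 0.307 V

Stage 2 presents R3+R4 = 4590 Ω as a load on stage 1's tap.
Stage 1's lower leg becomes R2‖(R3+R4) = 2740 Ω, so V_mid = 11.0 × 2740/8340 = 3.614 V.
Stage 2 is itself unloaded: V_out = V_mid × R4/(R3+R4) = 3.614 × 390/4590 = 0.307 V.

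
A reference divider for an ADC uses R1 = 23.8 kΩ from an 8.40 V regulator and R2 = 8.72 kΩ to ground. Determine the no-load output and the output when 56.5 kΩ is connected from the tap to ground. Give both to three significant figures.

Unloaded: 2.25 V; loaded: 2.02 V

Open-circuit: V = 8.40 × 8.72/(23.8 + 8.72) = 2.25 V.
With the load, R2 becomes R2‖R_L = 7.554 kΩ, so V = 8.40 × 7.554/31.35 = 2.02 V.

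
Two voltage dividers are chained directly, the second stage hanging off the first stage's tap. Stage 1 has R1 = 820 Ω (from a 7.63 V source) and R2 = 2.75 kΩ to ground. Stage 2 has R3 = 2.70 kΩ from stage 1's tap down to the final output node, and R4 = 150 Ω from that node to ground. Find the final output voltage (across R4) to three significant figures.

Stage 2 presents R3+R4 = 2850 Ω as a load on stage 1's tap.
Stage 1's lower leg becomes R2‖(R3+R4) = 1400 Ω, so V_mid = 7.63 × 1400/2220 = 4.811 V.
Stage 2 is itself unloaded: V_out = V_mid × R4/(R3+R4) = 4.811 × 150/2850 = 0.253 V.

V_out ≈ 0.253 V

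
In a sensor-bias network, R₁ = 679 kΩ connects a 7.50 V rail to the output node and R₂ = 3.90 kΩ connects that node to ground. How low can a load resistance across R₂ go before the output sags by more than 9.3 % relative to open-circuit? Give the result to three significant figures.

Output resistance R_th = R₁‖R₂ = (679 × 3.90)/682.9 = 3.878 kΩ.
The fractional drop is R_th/(R_th + R_L); requiring this ≤ 0.0930 gives R_L ≥ R_th(1/0.0930 − 1) = 3.878 × 9.753 = 37.8 kΩ.

R_L(min) ≈ 37.8 kΩ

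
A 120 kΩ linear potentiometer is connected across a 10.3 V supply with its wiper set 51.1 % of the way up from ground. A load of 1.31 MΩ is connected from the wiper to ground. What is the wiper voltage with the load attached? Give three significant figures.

The wiper splits the pot into (1−α)R = 58.68 kΩ above and αR = 61.32 kΩ below.
Lower section ‖ load = 58.58 kΩ.
V_wiper = 10.3 × 58.58/(58.68 + 58.58) = 5.15 V.

V ≈ 5.15 V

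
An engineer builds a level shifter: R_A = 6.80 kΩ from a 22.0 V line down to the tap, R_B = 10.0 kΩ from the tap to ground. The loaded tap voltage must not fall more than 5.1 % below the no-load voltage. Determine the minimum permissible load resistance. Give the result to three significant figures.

Output resistance R_th = R_A‖R_B = (6.80 × 10.0)/16.80 = 4.048 kΩ.
The fractional drop is R_th/(R_th + R_L); requiring this ≤ 0.0510 gives R_L ≥ R_th(1/0.0510 − 1) = 4.048 × 18.61 = 75.3 kΩ.

R_L(min) ≈ 75.3 kΩ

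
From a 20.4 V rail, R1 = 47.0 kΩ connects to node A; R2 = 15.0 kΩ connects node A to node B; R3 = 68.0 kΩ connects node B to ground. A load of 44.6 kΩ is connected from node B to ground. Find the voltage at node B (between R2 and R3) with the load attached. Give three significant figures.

V ≈ 6.18 V

At node B, R3 is in parallel with the load: R3‖R_L = 26.93 kΩ.
Below node A the resistance is R2 + (R3‖R_L) = 41.93 kΩ, so V_A = 20.4 × 41.93/88.93 = 9.619 V.
Then V_B = V_A × (R3‖R_L)/(R2 + R3‖R_L) = 9.619 × 26.93/41.93 = 6.18 V.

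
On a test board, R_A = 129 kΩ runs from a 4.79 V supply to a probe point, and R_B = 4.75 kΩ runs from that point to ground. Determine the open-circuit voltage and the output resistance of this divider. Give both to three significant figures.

V_th = 0.170 V, R_th = 4.58 kΩ

V_th is the open-circuit tap voltage: 4.79 × 4.75/(129 + 4.75) = 0.170 V.
With the supply zeroed, R_A and R_B appear in parallel from the tap: R_th = R_A‖R_B = (129 × 4.75)/133.8 = 4.58 kΩ.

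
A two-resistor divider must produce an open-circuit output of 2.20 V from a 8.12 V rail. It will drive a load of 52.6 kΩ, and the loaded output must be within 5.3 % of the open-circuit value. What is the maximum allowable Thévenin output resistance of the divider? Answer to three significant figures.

Loading drop = R_th/(R_th + R_L) ≤ 0.0530, so R_th ≤ R_L · ε/(1−ε) = 52.6 kΩ × 0.0530/0.9470 = 2.94 kΩ.
(Any R1, R2 with R2/(R1+R2) = 0.271 and R1‖R2 ≤ 2.94 kΩ will meet the spec.)

R_th ≤ 2.94 kΩ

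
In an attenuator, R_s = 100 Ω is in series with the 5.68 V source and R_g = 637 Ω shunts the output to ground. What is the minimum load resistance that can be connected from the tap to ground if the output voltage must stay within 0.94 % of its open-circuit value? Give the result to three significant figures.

Output resistance R_th = R_s‖R_g = (100 × 637)/737.0 = 86.43 Ω.
The fractional drop is R_th/(R_th + R_L); requiring this ≤ 0.00940 gives R_L ≥ R_th(1/0.00940 − 1) = 86.43 × 105.4 = 9.11 kΩ.

R_L(min) ≈ 9.11 kΩ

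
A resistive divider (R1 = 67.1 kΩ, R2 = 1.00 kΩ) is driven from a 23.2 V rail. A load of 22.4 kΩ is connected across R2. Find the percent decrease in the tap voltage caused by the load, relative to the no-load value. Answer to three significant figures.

The divider's output (Thévenin) resistance is R1‖R2 = 0.9853 kΩ.
Fractional drop under load = R_th/(R_th + R_L) = 0.9853 / (0.9853 + 22.4) = 0.04213.
So the output falls by 4.21 %.

4.21 %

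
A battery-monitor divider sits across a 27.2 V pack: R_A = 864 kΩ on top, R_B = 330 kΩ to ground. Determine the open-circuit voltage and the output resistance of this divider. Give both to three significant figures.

V_th is the open-circuit tap voltage: 27.2 × 330/(864 + 330) = 7.52 V.
With the supply zeroed, R_A and R_B appear in parallel from the tap: R_th = R_A‖R_B = (864 × 330)/1194 = 239 kΩ.

V_th = 7.52 V, R_th = 239 kΩ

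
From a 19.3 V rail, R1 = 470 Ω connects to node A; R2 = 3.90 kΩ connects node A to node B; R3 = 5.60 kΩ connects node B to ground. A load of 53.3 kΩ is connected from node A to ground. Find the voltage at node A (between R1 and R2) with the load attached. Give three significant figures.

V ≈ 18.2 V

Below node A the series string R2+R3 = 9500 Ω sits in parallel with the 53300 Ω load: 8063 Ω.
V_A = 19.3 × 8063/(470 + 8063) = 18.2 V.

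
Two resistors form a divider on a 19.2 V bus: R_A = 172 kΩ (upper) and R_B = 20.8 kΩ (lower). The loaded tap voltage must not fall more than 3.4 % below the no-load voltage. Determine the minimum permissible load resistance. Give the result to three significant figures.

Output resistance R_th = R_A‖R_B = (172 × 20.8)/192.8 = 18.56 kΩ.
The fractional drop is R_th/(R_th + R_L); requiring this ≤ 0.0340 gives R_L ≥ R_th(1/0.0340 − 1) = 18.56 × 28.41 = 527 kΩ.

R_L(min) ≈ 527 kΩ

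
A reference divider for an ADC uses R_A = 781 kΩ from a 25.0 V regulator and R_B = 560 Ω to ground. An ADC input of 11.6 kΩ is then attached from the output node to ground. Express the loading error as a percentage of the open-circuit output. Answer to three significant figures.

The divider's output (Thévenin) resistance is R_A‖R_B = 559.6 Ω.
Fractional drop under load = R_th/(R_th + R_L) = 559.6 / (559.6 + 11600) = 0.04602.
So the output falls by 4.60 %.

4.60 %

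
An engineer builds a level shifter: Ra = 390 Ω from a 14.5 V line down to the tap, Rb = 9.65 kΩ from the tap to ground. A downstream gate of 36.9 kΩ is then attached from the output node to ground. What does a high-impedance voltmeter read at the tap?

The load sits in parallel with Rb: Rb‖R_L = (9650 × 36900) / (9650 + 36900) = 7650 Ω.
V_out = 14.5 × 7650 / (390 + 7650) = 14.5 × 7650/8040 = 13.8 V.

V_out ≈ 13.8 V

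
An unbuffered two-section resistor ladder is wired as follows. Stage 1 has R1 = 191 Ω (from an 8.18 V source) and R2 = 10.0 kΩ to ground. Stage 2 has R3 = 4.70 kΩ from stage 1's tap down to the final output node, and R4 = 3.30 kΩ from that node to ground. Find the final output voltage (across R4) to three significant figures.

V_out ≈ 3.24 V

Stage 2 presents R3+R4 = 8000 Ω as a load on stage 1's tap.
Stage 1's lower leg becomes R2‖(R3+R4) = 4444 Ω, so V_mid = 8.18 × 4444/4635 = 7.843 V.
Stage 2 is itself unloaded: V_out = V_mid × R4/(R3+R4) = 7.843 × 3300/8000 = 3.24 V.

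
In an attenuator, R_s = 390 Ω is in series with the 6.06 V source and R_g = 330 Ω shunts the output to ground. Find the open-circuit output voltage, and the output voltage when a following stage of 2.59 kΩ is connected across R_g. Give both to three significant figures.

Open-circuit: V = 6.06 × 330/(390 + 330) = 2.78 V.
With the load, R_g becomes R_g‖R_L = 292.7 Ω, so V = 6.06 × 292.7/682.7 = 2.60 V.

Unloaded: 2.78 V; loaded: 2.60 V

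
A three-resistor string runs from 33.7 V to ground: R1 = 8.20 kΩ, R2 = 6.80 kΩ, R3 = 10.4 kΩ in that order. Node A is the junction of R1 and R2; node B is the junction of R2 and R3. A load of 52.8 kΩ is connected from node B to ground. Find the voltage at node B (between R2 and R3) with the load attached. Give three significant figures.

V ≈ 12.4 V

At node B, R3 is in parallel with the load: R3‖R_L = 8.689 kΩ.
Below node A the resistance is R2 + (R3‖R_L) = 15.49 kΩ, so V_A = 33.7 × 15.49/23.69 = 22.03 V.
Then V_B = V_A × (R3‖R_L)/(R2 + R3‖R_L) = 22.03 × 8.689/15.49 = 12.4 V.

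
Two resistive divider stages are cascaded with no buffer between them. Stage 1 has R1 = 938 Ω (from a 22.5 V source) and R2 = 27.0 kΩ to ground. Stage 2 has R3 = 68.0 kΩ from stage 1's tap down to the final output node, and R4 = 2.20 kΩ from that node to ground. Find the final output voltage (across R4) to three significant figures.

V_out ≈ 0.673 V

Stage 2 presents R3+R4 = 70200 Ω as a load on stage 1's tap.
Stage 1's lower leg becomes R2‖(R3+R4) = 19500 Ω, so V_mid = 22.5 × 19500/20440 = 21.47 V.
Stage 2 is itself unloaded: V_out = V_mid × R4/(R3+R4) = 21.47 × 2200/70200 = 0.673 V.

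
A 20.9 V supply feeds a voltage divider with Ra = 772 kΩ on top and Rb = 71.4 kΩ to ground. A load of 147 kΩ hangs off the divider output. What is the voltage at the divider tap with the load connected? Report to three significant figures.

The load sits in parallel with Rb: Rb‖R_L = (71.4 × 147) / (71.4 + 147) = 48.06 kΩ.
V_out = 20.9 × 48.06 / (772 + 48.06) = 20.9 × 48.06/820.1 = 1.22 V.

V_out ≈ 1.22 V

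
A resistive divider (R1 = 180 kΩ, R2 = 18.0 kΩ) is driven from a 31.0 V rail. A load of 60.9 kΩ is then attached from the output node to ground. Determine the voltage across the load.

V_out ≈ 2.22 V

The load sits in parallel with R2: R2‖R_L = (18.0 × 60.9) / (18.0 + 60.9) = 13.89 kΩ.
V_out = 31.0 × 13.89 / (180 + 13.89) = 31.0 × 13.89/193.9 = 2.22 V.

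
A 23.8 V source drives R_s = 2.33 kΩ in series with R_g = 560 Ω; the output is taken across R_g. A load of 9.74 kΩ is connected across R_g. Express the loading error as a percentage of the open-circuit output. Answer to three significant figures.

4.43 %

The divider's output (Thévenin) resistance is R_s‖R_g = 451.5 Ω.
Fractional drop under load = R_th/(R_th + R_L) = 451.5 / (451.5 + 9740) = 0.04430.
So the output falls by 4.43 %.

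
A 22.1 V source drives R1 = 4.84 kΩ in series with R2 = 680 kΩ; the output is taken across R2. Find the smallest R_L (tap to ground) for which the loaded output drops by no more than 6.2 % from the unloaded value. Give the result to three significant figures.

Output resistance R_th = R1‖R2 = (4.84 × 680)/684.8 = 4.806 kΩ.
The fractional drop is R_th/(R_th + R_L); requiring this ≤ 0.0620 gives R_L ≥ R_th(1/0.0620 − 1) = 4.806 × 15.13 = 72.7 kΩ.

R_L(min) ≈ 72.7 kΩ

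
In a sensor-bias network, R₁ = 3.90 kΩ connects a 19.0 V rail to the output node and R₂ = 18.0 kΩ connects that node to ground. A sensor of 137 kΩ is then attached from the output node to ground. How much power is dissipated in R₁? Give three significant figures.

P ≈ 3.59 mW

Total resistance from the source is R₁ + (R₂‖R_L) = 19.81 kΩ, so I = 19.0/19.81 kΩ = 0.9591 mA.
P = I²·R₁ = (0.9591 mA)² × 3.90 kΩ = 3.59 mW.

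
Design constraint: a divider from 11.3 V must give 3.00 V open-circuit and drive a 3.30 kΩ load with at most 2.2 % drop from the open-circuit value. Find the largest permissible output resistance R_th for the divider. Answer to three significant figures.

R_th ≤ 74.2 Ω

Loading drop = R_th/(R_th + R_L) ≤ 0.0220, so R_th ≤ R_L · ε/(1−ε) = 3.30 kΩ × 0.0220/0.9780 = 74.2 Ω.
(Any R1, R2 with R2/(R1+R2) = 0.265 and R1‖R2 ≤ 74.2 Ω will meet the spec.)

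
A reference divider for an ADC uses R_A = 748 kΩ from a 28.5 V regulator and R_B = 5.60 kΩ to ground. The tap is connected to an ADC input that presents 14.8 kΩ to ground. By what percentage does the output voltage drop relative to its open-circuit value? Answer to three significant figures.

27.3 %

Unloaded V = 28.5 × 5.60/753.6 = 0.2118 V.
Loaded: R_B‖R_L = 4.063 kΩ, giving V = 28.5 × 4.063/752.1 = 0.1540 V.
Drop = (0.2118 − 0.1540) / 0.2118 = 27.3 %.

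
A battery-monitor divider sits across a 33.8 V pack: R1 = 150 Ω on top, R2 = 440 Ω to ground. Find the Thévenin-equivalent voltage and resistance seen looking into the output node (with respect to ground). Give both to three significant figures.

V_th = 25.2 V, R_th = 112 Ω

V_th is the open-circuit tap voltage: 33.8 × 440/(150 + 440) = 25.2 V.
With the supply zeroed, R1 and R2 appear in parallel from the tap: R_th = R1‖R2 = (150 × 440)/590.0 = 112 Ω.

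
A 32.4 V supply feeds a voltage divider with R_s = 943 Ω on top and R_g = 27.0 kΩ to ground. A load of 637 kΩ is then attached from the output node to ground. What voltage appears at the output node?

The load sits in parallel with R_g: R_g‖R_L = (27000 × 637000) / (27000 + 637000) = 25900 Ω.
V_out = 32.4 × 25900 / (943 + 25900) = 32.4 × 25900/26850 = 31.3 V.

V_out ≈ 31.3 V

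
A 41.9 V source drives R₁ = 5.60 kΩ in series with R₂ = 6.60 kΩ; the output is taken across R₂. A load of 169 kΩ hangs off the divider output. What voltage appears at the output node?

V_out ≈ 22.3 V

The load sits in parallel with R₂: R₂‖R_L = (6.60 × 169) / (6.60 + 169) = 6.352 kΩ.
V_out = 41.9 × 6.352 / (5.60 + 6.352) = 41.9 × 6.352/11.95 = 22.3 V.
(Unloaded it would have been 22.7 V.)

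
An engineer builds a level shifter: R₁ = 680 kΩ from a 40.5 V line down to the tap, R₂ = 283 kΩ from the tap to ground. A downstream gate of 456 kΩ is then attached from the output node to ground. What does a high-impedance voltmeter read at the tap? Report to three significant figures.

The load sits in parallel with R₂: R₂‖R_L = (283 × 456) / (283 + 456) = 174.6 kΩ.
V_out = 40.5 × 174.6 / (680 + 174.6) = 40.5 × 174.6/854.6 = 8.28 V.
(Unloaded it would have been 11.9 V.)

V_out ≈ 8.28 V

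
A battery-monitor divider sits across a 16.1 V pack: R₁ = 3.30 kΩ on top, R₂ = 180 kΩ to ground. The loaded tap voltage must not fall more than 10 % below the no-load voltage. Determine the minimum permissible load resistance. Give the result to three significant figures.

R_L(min) ≈ 29.2 kΩ

Output resistance R_th = R₁‖R₂ = (3.30 × 180)/183.3 = 3.241 kΩ.
The fractional drop is R_th/(R_th + R_L); requiring this ≤ 0.100 gives R_L ≥ R_th(1/0.100 − 1) = 3.241 × 9.000 = 29.2 kΩ.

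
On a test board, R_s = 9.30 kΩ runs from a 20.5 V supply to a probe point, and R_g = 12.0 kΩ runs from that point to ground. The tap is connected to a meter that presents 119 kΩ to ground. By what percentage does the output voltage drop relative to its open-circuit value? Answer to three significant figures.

4.22 %

The divider's output (Thévenin) resistance is R_s‖R_g = 5.239 kΩ.
Fractional drop under load = R_th/(R_th + R_L) = 5.239 / (5.239 + 119) = 0.04217.
So the output falls by 4.22 %.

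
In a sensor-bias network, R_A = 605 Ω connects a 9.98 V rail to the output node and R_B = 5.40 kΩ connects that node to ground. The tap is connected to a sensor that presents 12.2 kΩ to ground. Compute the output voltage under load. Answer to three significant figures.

V_out ≈ 8.59 V

The load sits in parallel with R_B: R_B‖R_L = (5400 × 12200) / (5400 + 12200) = 3743 Ω.
V_out = 9.98 × 3743 / (605 + 3743) = 9.98 × 3743/4348 = 8.59 V.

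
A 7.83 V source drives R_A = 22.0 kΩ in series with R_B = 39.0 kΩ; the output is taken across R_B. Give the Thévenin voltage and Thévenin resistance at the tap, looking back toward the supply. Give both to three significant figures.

V_th = 5.01 V, R_th = 14.1 kΩ

V_th is the open-circuit tap voltage: 7.83 × 39.0/(22.0 + 39.0) = 5.01 V.
With the supply zeroed, R_A and R_B appear in parallel from the tap: R_th = R_A‖R_B = (22.0 × 39.0)/61.00 = 14.1 kΩ.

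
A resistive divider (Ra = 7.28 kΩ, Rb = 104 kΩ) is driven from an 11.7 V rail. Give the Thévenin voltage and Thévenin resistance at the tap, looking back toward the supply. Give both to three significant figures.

V_th is the open-circuit tap voltage: 11.7 × 104/(7.28 + 104) = 10.9 V.
With the supply zeroed, Ra and Rb appear in parallel from the tap: R_th = Ra‖Rb = (7.28 × 104)/111.3 = 6.80 kΩ.

V_th = 10.9 V, R_th = 6.80 kΩ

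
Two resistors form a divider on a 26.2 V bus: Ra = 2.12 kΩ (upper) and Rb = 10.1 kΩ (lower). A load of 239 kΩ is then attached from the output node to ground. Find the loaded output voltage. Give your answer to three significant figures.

V_out ≈ 21.5 V

The load sits in parallel with Rb: Rb‖R_L = (10.1 × 239) / (10.1 + 239) = 9.690 kΩ.
V_out = 26.2 × 9.690 / (2.12 + 9.690) = 26.2 × 9.690/11.81 = 21.5 V.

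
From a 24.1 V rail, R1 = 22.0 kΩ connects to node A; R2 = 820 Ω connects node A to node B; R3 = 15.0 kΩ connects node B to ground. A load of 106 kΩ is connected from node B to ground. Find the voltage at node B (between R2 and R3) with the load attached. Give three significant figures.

At node B, R3 is in parallel with the load: R3‖R_L = 13140 Ω.
Below node A the resistance is R2 + (R3‖R_L) = 13960 Ω, so V_A = 24.1 × 13960/35960 = 9.356 V.
Then V_B = V_A × (R3‖R_L)/(R2 + R3‖R_L) = 9.356 × 13140/13960 = 8.81 V.

V ≈ 8.81 V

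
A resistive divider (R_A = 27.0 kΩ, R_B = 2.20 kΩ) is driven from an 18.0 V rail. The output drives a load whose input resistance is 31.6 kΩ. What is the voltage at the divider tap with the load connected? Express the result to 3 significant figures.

The load sits in parallel with R_B: R_B‖R_L = (2.20 × 31.6) / (2.20 + 31.6) = 2.057 kΩ.
V_out = 18.0 × 2.057 / (27.0 + 2.057) = 18.0 × 2.057/29.06 = 1.27 V.
(Unloaded it would have been 1.36 V.)

V_out ≈ 1.27 V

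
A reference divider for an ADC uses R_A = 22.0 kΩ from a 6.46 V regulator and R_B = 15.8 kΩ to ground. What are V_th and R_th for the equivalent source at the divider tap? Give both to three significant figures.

V_th is the open-circuit tap voltage: 6.46 × 15.8/(22.0 + 15.8) = 2.70 V.
With the supply zeroed, R_A and R_B appear in parallel from the tap: R_th = R_A‖R_B = (22.0 × 15.8)/37.80 = 9.20 kΩ.

V_th = 2.70 V, R_th = 9.20 kΩ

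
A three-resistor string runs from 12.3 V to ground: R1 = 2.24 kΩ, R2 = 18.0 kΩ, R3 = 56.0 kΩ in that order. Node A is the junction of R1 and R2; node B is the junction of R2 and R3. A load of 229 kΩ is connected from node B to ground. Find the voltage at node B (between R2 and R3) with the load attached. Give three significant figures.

V ≈ 8.48 V

At node B, R3 is in parallel with the load: R3‖R_L = 45.00 kΩ.
Below node A the resistance is R2 + (R3‖R_L) = 63.00 kΩ, so V_A = 12.3 × 63.00/65.24 = 11.88 V.
Then V_B = V_A × (R3‖R_L)/(R2 + R3‖R_L) = 11.88 × 45.00/63.00 = 8.48 V.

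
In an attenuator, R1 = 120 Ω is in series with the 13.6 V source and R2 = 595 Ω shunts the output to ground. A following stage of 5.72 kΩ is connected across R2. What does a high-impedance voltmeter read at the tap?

The load sits in parallel with R2: R2‖R_L = (595 × 5720) / (595 + 5720) = 538.9 Ω.
V_out = 13.6 × 538.9 / (120 + 538.9) = 13.6 × 538.9/658.9 = 11.1 V.

V_out ≈ 11.1 V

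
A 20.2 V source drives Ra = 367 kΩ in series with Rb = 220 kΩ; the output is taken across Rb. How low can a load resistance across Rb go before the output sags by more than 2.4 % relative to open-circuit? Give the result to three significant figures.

R_L(min) ≈ 5.59 MΩ

Output resistance R_th = Ra‖Rb = (367 × 220)/587.0 = 137.5 kΩ.
The fractional drop is R_th/(R_th + R_L); requiring this ≤ 0.0240 gives R_L ≥ R_th(1/0.0240 − 1) = 137.5 × 40.67 = 5.59 MΩ.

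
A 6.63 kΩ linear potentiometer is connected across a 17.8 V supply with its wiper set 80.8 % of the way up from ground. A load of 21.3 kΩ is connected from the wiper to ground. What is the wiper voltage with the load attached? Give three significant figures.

The wiper splits the pot into (1−α)R = 1.273 kΩ above and αR = 5.357 kΩ below.
Lower section ‖ load = 4.280 kΩ.
V_wiper = 17.8 × 4.280/(1.273 + 4.280) = 13.7 V.

V ≈ 13.7 V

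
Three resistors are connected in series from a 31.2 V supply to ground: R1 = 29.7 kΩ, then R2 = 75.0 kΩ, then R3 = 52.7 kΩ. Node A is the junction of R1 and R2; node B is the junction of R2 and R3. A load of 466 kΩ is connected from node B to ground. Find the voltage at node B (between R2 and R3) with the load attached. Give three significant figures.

At node B, R3 is in parallel with the load: R3‖R_L = 47.35 kΩ.
Below node A the resistance is R2 + (R3‖R_L) = 122.3 kΩ, so V_A = 31.2 × 122.3/152.0 = 25.11 V.
Then V_B = V_A × (R3‖R_L)/(R2 + R3‖R_L) = 25.11 × 47.35/122.3 = 9.72 V.

V ≈ 9.72 V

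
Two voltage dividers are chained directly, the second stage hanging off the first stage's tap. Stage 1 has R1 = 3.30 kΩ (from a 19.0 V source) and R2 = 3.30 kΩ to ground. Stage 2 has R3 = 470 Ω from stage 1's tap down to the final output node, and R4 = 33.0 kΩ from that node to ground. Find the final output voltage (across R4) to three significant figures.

Stage 2 presents R3+R4 = 33470 Ω as a load on stage 1's tap.
Stage 1's lower leg becomes R2‖(R3+R4) = 3004 Ω, so V_mid = 19.0 × 3004/6304 = 9.054 V.
Stage 2 is itself unloaded: V_out = V_mid × R4/(R3+R4) = 9.054 × 33000/33470 = 8.93 V.

V_out ≈ 8.93 V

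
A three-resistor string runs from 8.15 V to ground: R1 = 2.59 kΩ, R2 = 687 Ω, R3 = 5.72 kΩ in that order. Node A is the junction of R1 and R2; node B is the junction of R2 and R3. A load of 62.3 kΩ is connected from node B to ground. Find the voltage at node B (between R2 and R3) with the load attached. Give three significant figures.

At node B, R3 is in parallel with the load: R3‖R_L = 5239 Ω.
Below node A the resistance is R2 + (R3‖R_L) = 5926 Ω, so V_A = 8.15 × 5926/8516 = 5.671 V.
Then V_B = V_A × (R3‖R_L)/(R2 + R3‖R_L) = 5.671 × 5239/5926 = 5.01 V.

V ≈ 5.01 V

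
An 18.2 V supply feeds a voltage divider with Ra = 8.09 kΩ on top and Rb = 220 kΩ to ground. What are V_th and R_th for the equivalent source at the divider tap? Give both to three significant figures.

V_th = 17.6 V, R_th = 7.80 kΩ

V_th is the open-circuit tap voltage: 18.2 × 220/(8.09 + 220) = 17.6 V.
With the supply zeroed, Ra and Rb appear in parallel from the tap: R_th = Ra‖Rb = (8.09 × 220)/228.1 = 7.80 kΩ.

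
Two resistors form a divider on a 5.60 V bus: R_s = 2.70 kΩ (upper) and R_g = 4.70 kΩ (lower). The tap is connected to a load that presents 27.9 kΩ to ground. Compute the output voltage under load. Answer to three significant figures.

V_out ≈ 3.35 V

The load sits in parallel with R_g: R_g‖R_L = (4.70 × 27.9) / (4.70 + 27.9) = 4.022 kΩ.
V_out = 5.60 × 4.022 / (2.70 + 4.022) = 5.60 × 4.022/6.722 = 3.35 V.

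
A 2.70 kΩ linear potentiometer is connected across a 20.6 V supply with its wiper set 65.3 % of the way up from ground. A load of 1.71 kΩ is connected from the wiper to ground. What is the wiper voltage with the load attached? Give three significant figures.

V ≈ 9.91 V

The wiper splits the pot into (1−α)R = 936.9 Ω above and αR = 1763 Ω below.
Lower section ‖ load = 868.1 Ω.
V_wiper = 20.6 × 868.1/(936.9 + 868.1) = 9.91 V.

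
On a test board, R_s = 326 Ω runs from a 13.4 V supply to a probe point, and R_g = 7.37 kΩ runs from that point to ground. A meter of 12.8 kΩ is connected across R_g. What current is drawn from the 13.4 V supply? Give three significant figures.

I ≈ 2.68 mA

R_g‖R_L = 4677 Ω, so the source sees R_s + R_g‖R_L = 5003 Ω.
I = 13.4 V / 5003 Ω = 2.68 mA.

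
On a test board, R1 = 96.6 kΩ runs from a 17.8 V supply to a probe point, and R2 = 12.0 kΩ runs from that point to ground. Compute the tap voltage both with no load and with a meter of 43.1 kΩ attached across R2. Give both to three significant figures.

Unloaded: 1.97 V; loaded: 1.58 V

Open-circuit: V = 17.8 × 12.0/(96.6 + 12.0) = 1.97 V.
With the load, R2 becomes R2‖R_L = 9.387 kΩ, so V = 17.8 × 9.387/106.0 = 1.58 V.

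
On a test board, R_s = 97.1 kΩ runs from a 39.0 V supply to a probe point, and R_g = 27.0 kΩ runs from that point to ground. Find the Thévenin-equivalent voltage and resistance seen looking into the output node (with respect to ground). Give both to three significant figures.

V_th = 8.49 V, R_th = 21.1 kΩ

V_th is the open-circuit tap voltage: 39.0 × 27.0/(97.1 + 27.0) = 8.49 V.
With the supply zeroed, R_s and R_g appear in parallel from the tap: R_th = R_s‖R_g = (97.1 × 27.0)/124.1 = 21.1 kΩ.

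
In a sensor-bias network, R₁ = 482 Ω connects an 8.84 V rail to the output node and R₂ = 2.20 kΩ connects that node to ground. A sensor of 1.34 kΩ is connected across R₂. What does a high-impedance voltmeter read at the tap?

The load sits in parallel with R₂: R₂‖R_L = (2200 × 1340) / (2200 + 1340) = 832.8 Ω.
V_out = 8.84 × 832.8 / (482 + 832.8) = 8.84 × 832.8/1315 = 5.60 V.
(Unloaded it would have been 7.25 V.)

V_out ≈ 5.60 V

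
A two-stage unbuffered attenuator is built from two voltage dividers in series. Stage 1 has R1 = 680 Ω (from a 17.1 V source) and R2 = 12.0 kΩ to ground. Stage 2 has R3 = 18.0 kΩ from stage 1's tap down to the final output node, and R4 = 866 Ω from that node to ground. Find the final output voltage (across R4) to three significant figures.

Stage 2 presents R3+R4 = 18870 Ω as a load on stage 1's tap.
Stage 1's lower leg becomes R2‖(R3+R4) = 7335 Ω, so V_mid = 17.1 × 7335/8015 = 15.65 V.
Stage 2 is itself unloaded: V_out = V_mid × R4/(R3+R4) = 15.65 × 866/18870 = 0.718 V.

V_out ≈ 0.718 V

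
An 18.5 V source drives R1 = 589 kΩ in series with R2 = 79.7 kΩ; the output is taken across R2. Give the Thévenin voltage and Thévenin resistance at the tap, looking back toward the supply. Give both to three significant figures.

V_th = 2.20 V, R_th = 70.2 kΩ

V_th is the open-circuit tap voltage: 18.5 × 79.7/(589 + 79.7) = 2.20 V.
With the supply zeroed, R1 and R2 appear in parallel from the tap: R_th = R1‖R2 = (589 × 79.7)/668.7 = 70.2 kΩ.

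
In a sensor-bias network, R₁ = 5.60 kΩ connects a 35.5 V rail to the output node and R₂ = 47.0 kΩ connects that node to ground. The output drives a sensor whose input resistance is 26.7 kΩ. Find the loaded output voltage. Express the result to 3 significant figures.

V_out ≈ 26.7 V

The load sits in parallel with R₂: R₂‖R_L = (47.0 × 26.7) / (47.0 + 26.7) = 17.03 kΩ.
V_out = 35.5 × 17.03 / (5.60 + 17.03) = 35.5 × 17.03/22.63 = 26.7 V.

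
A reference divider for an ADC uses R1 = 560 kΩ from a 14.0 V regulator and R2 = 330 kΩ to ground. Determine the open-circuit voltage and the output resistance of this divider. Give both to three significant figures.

V_th is the open-circuit tap voltage: 14.0 × 330/(560 + 330) = 5.19 V.
With the supply zeroed, R1 and R2 appear in parallel from the tap: R_th = R1‖R2 = (560 × 330)/890.0 = 208 kΩ.

V_th = 5.19 V, R_th = 208 kΩ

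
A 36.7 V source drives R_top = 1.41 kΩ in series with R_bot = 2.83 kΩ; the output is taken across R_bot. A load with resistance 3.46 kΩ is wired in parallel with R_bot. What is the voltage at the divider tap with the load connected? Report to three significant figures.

The load sits in parallel with R_bot: R_bot‖R_L = (2.83 × 3.46) / (2.83 + 3.46) = 1.557 kΩ.
V_out = 36.7 × 1.557 / (1.41 + 1.557) = 36.7 × 1.557/2.967 = 19.3 V.

V_out ≈ 19.3 V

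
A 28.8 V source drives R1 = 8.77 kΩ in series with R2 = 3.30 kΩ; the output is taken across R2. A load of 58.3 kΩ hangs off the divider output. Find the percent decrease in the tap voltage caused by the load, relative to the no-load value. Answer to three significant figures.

The divider's output (Thévenin) resistance is R1‖R2 = 2.398 kΩ.
Fractional drop under load = R_th/(R_th + R_L) = 2.398 / (2.398 + 58.3) = 0.03950.
So the output falls by 3.95 %.

3.95 %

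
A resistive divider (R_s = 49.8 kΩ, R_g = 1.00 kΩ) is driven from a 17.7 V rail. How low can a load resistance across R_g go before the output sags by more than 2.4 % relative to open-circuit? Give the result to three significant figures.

R_L(min) ≈ 39.9 kΩ

Output resistance R_th = R_s‖R_g = (49800 × 1000)/50800 = 980.3 Ω.
The fractional drop is R_th/(R_th + R_L); requiring this ≤ 0.0240 gives R_L ≥ R_th(1/0.0240 − 1) = 980.3 × 40.67 = 39.9 kΩ.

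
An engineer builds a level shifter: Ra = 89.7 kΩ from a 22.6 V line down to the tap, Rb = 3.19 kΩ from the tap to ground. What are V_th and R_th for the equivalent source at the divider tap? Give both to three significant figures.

V_th = 0.776 V, R_th = 3.08 kΩ

V_th is the open-circuit tap voltage: 22.6 × 3.19/(89.7 + 3.19) = 0.776 V.
With the supply zeroed, Ra and Rb appear in parallel from the tap: R_th = Ra‖Rb = (89.7 × 3.19)/92.89 = 3.08 kΩ.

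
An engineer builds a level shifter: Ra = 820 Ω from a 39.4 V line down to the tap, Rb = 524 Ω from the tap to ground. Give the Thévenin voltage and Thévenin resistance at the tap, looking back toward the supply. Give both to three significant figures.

V_th is the open-circuit tap voltage: 39.4 × 524/(820 + 524) = 15.4 V.
With the supply zeroed, Ra and Rb appear in parallel from the tap: R_th = Ra‖Rb = (820 × 524)/1344 = 320 Ω.

V_th = 15.4 V, R_th = 320 Ω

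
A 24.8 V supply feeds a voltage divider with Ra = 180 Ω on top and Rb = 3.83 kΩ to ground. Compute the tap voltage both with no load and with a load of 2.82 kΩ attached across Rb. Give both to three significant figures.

Open-circuit: V = 24.8 × 3830/(180 + 3830) = 23.7 V.
With the load, Rb becomes Rb‖R_L = 1624 Ω, so V = 24.8 × 1624/1804 = 22.3 V.

Unloaded: 23.7 V; loaded: 22.3 V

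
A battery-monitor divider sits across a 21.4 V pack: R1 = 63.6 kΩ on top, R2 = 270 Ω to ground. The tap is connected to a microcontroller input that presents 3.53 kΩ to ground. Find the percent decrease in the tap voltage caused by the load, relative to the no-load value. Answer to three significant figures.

7.08 %

The divider's output (Thévenin) resistance is R1‖R2 = 268.9 Ω.
Fractional drop under load = R_th/(R_th + R_L) = 268.9 / (268.9 + 3530) = 0.07077.
So the output falls by 7.08 %.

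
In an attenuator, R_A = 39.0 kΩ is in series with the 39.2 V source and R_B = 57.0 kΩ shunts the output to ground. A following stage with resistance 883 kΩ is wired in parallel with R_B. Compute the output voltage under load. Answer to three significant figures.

V_out ≈ 22.7 V

The load sits in parallel with R_B: R_B‖R_L = (57.0 × 883) / (57.0 + 883) = 53.54 kΩ.
V_out = 39.2 × 53.54 / (39.0 + 53.54) = 39.2 × 53.54/92.54 = 22.7 V.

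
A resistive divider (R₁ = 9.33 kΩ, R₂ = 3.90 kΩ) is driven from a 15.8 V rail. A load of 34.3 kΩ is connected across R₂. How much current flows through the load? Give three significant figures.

I_L ≈ 0.126 mA

R₂‖R_L = 3.502 kΩ; V_out = 15.8 × 3.502/12.83 = 4.312 V.
I_L = V_out / R_L = 4.312 / 34.3 kΩ = 0.126 mA.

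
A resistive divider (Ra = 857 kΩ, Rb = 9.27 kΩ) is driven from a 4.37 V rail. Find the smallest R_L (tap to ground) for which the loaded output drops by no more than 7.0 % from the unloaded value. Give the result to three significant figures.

R_L(min) ≈ 122 kΩ

Output resistance R_th = Ra‖Rb = (857 × 9.27)/866.3 = 9.171 kΩ.
The fractional drop is R_th/(R_th + R_L); requiring this ≤ 0.0700 gives R_L ≥ R_th(1/0.0700 − 1) = 9.171 × 13.29 = 122 kΩ.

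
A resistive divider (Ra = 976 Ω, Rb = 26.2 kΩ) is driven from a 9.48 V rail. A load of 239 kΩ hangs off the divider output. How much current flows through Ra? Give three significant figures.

Rb‖R_L = 23610 Ω, so the source sees Ra + Rb‖R_L = 24590 Ω.
I = 9.48 V / 24590 Ω = 0.386 mA.

I ≈ 0.386 mA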